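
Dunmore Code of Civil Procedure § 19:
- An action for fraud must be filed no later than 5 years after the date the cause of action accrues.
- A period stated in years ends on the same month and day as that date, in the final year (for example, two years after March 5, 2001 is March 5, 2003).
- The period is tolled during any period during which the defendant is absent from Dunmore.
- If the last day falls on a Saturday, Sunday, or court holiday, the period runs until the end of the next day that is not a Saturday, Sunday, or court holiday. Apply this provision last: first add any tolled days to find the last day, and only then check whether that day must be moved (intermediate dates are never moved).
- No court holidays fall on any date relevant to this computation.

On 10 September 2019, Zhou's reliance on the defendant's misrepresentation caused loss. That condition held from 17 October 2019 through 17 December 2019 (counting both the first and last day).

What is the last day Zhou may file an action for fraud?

5 years after 10 September 2019 is September 10, 2024.
From October 17, 2019 through December 17, 2019 inclusive is 62 days; tolling adds 62 days: September 10, 2024 + 62 days = November 11, 2024.
November 11, 2024 is a Monday and not a court holiday, so no extension applies.

November 11, 2024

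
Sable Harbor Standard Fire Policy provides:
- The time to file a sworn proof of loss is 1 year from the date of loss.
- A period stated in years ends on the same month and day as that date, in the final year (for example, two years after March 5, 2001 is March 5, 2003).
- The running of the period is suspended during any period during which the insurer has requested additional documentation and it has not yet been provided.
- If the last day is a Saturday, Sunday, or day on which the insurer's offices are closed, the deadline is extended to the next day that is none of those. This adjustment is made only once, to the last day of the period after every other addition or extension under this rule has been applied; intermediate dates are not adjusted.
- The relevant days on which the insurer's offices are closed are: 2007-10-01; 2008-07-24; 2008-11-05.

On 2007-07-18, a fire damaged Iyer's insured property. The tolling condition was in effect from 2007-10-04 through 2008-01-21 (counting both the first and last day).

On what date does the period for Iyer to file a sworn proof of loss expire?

1 year after 2007-07-18 is July 18, 2008.
From October 4, 2007 through January 21, 2008 inclusive is 110 days; tolling adds 110 days: July 18, 2008 + 110 days = November 5, 2008.
November 5, 2008 is a listed holiday. The next qualifying day is November 6, 2008.

November 6, 2008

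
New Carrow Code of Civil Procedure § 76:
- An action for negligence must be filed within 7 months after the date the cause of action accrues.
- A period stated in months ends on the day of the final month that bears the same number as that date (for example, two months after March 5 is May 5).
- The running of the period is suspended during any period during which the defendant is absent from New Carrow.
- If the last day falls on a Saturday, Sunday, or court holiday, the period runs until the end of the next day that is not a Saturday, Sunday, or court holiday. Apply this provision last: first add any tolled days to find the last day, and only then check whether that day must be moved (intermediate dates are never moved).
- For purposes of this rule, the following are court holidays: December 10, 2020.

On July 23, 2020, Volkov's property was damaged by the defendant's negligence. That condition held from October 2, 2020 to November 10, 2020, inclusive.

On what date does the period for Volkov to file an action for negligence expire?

7 months after July 23, 2020 is February 23, 2021.
From October 2, 2020 through November 10, 2020 inclusive is 40 days; tolling adds 40 days: February 23, 2021 + 40 days = April 4, 2021.
April 4, 2021 is Sunday. The next qualifying day is April 5, 2021.

April 5, 2021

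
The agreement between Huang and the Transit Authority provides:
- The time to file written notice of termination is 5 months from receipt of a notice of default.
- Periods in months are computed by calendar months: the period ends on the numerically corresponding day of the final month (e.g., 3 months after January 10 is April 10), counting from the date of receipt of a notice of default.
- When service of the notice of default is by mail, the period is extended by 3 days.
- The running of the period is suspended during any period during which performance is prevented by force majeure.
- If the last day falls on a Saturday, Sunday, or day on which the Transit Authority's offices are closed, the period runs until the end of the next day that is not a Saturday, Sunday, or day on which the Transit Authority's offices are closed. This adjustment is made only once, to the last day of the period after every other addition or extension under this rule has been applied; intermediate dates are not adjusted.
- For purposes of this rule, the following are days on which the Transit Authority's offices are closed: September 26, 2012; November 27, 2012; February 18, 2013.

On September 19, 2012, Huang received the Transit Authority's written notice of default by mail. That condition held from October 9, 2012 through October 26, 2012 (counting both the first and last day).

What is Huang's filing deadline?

5 months after September 19, 2012 is February 19, 2013.
Service was by mail, adding 3 days: February 19, 2013 + 3 days = February 22, 2013.
From October 9, 2012 through October 26, 2012 inclusive is 18 days; tolling adds 18 days: February 22, 2013 + 18 days = March 12, 2013.
March 12, 2013 is a Tuesday and not a day on which the Transit Authority's offices are closed, so no extension applies.

March 12, 2013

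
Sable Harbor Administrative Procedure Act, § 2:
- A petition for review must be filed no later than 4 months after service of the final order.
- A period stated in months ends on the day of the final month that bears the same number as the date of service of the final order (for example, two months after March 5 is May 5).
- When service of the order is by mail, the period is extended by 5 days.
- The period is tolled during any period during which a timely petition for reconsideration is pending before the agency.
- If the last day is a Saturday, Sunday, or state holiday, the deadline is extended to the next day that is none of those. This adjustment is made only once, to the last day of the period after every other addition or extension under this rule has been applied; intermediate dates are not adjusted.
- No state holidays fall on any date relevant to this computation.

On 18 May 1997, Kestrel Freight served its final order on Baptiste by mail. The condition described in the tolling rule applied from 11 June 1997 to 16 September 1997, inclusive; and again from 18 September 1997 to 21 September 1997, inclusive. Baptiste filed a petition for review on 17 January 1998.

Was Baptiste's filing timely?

No

4 months after 18 May 1997 is September 18, 1997.
Service was by mail, adding 5 days: September 18, 1997 + 5 days = September 23, 1997.
From June 11, 1997 through September 16, 1997 inclusive is 98 days; tolling adds 98 days: September 23, 1997 + 98 days = December 30, 1997.
From September 18, 1997 through September 21, 1997 inclusive is 4 days; tolling adds 4 days: December 30, 1997 + 4 days = January 3, 1998.
January 3, 1998 is Saturday; January 4, 1998 is Sunday. The next qualifying day is January 5, 1998.
The deadline is January 5, 1998; the filing on January 17, 1998 is after that date.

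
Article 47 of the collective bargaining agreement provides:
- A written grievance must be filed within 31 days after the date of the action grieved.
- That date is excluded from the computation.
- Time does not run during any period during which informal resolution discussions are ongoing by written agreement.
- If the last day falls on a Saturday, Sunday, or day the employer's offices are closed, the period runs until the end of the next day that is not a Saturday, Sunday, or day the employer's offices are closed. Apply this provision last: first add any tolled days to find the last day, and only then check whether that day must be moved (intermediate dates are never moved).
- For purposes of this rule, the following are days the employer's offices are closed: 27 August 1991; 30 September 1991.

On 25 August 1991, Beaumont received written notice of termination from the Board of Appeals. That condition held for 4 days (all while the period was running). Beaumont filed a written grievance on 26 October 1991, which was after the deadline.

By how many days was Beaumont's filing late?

25 days

31 days after 25 August 1991 is September 25, 1991.
Tolling adds 4 days: September 25, 1991 + 4 days = September 29, 1991.
September 29, 1991 is Sunday; September 30, 1991 is a listed holiday. The next qualifying day is October 1, 1991.
The deadline is October 1, 1991; from October 1, 1991 to October 26, 1991 is 25 days.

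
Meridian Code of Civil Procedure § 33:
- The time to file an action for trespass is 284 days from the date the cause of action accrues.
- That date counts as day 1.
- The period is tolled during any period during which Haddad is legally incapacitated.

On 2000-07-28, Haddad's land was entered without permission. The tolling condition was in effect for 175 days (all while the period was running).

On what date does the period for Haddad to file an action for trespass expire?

October 29, 2001

Counting 2000-07-28 as day 1, day 284 is May 7, 2001.
Tolling adds 175 days: May 7, 2001 + 175 days = October 29, 2001.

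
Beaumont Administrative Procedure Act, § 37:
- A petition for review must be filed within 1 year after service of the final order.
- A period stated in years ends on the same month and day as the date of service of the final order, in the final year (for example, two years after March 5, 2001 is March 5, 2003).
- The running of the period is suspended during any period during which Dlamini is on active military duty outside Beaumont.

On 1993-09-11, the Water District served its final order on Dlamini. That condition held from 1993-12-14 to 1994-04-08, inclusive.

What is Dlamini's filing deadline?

January 5, 1995

1 year after 1993-09-11 is September 11, 1994.
From December 14, 1993 through April 8, 1994 inclusive is 116 days; tolling adds 116 days: September 11, 1994 + 116 days = January 5, 1995.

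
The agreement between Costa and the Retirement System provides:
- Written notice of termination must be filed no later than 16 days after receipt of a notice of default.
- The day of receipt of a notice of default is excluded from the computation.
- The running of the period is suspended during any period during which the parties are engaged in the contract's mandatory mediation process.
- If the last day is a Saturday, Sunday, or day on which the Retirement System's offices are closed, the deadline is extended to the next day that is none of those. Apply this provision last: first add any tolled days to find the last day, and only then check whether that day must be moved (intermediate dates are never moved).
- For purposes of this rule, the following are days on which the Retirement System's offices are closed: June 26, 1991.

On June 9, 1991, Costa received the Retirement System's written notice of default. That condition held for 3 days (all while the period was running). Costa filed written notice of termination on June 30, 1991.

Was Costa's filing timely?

No

16 days after June 9, 1991 is June 25, 1991.
Tolling adds 3 days: June 25, 1991 + 3 days = June 28, 1991.
June 28, 1991 is a Friday and not a day on which the Retirement System's offices are closed, so no extension applies.
The deadline is June 28, 1991; the filing on June 30, 1991 is after that date.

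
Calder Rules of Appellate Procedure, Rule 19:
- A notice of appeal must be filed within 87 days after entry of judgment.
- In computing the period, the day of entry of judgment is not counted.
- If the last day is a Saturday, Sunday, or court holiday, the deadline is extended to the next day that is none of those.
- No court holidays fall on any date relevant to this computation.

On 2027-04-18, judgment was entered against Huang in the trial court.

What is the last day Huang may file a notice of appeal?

July 14, 2027

87 days after 2027-04-18 is July 14, 2027.
July 14, 2027 is a Wednesday and not a court holiday, so no extension applies.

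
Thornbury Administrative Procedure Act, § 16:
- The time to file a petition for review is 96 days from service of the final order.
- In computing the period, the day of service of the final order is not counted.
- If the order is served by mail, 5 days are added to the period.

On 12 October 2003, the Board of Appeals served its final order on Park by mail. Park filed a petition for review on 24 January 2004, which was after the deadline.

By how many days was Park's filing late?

3 days

96 days after 12 October 2003 is January 16, 2004.
Service was by mail, adding 5 days: January 16, 2004 + 5 days = January 21, 2004.
The deadline is January 21, 2004; from January 21, 2004 to January 24, 2004 is 3 days.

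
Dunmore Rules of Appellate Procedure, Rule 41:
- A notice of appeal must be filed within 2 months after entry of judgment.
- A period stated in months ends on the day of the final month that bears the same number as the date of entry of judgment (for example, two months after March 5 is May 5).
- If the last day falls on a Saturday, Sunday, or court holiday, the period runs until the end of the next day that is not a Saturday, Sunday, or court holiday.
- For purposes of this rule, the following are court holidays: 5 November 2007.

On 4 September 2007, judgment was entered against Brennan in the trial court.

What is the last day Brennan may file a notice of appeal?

2 months after 4 September 2007 is November 4, 2007.
November 4, 2007 is Sunday; November 5, 2007 is a listed holiday. The next qualifying day is November 6, 2007.

November 6, 2007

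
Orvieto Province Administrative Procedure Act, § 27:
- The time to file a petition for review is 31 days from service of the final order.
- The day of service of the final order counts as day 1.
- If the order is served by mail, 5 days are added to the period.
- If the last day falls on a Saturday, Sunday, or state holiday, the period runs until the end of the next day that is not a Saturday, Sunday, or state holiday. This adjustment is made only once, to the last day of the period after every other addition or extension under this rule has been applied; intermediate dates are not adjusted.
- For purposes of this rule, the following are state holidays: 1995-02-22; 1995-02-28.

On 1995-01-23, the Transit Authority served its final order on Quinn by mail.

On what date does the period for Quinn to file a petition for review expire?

Counting 1995-01-23 as day 1, day 31 is February 22, 1995.
Service was by mail, adding 5 days: February 22, 1995 + 5 days = February 27, 1995.
February 27, 1995 is a Monday and not a state holiday, so no extension applies.

February 27, 1995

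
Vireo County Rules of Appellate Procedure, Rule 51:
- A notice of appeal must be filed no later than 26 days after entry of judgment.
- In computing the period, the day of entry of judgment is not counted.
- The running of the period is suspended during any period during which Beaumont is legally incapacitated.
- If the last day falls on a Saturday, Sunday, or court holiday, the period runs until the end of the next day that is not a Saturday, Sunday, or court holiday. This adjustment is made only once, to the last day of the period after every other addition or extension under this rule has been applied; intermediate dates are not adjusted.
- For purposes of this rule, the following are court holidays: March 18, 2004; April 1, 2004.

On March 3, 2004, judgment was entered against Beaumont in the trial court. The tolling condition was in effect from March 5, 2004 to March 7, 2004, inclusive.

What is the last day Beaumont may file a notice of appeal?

April 2, 2004

26 days after March 3, 2004 is March 29, 2004.
From March 5, 2004 through March 7, 2004 inclusive is 3 days; tolling adds 3 days: March 29, 2004 + 3 days = April 1, 2004.
April 1, 2004 is a listed holiday. The next qualifying day is April 2, 2004.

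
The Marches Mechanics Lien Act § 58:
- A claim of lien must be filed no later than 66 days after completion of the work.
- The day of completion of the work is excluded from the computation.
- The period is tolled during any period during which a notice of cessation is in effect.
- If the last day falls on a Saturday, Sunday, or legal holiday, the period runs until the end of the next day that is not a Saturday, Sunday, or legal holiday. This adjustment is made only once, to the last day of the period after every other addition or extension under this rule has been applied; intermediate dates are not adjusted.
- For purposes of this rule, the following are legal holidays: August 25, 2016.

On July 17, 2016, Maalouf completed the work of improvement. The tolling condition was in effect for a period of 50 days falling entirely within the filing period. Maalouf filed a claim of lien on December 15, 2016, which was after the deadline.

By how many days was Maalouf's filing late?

66 days after July 17, 2016 is September 21, 2016.
Tolling adds 50 days: September 21, 2016 + 50 days = November 10, 2016.
November 10, 2016 is a Thursday and not a legal holiday, so no extension applies.
The deadline is November 10, 2016; from November 10, 2016 to December 15, 2016 is 35 days.

35 days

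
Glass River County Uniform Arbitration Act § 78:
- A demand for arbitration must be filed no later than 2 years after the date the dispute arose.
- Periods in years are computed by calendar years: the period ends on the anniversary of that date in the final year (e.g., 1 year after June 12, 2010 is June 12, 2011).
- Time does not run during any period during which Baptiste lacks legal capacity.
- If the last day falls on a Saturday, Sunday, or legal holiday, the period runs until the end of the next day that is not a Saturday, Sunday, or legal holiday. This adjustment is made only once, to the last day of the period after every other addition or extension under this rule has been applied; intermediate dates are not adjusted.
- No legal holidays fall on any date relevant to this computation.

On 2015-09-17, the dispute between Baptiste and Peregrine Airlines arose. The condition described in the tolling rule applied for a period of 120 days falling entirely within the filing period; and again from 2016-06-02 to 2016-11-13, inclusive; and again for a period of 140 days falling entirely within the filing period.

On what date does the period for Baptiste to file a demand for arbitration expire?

2 years after 2015-09-17 is September 17, 2017.
Tolling adds 120 days: September 17, 2017 + 120 days = January 15, 2018.
From June 2, 2016 through November 13, 2016 inclusive is 165 days; tolling adds 165 days: January 15, 2018 + 165 days = June 29, 2018.
Tolling adds 140 days: June 29, 2018 + 140 days = November 16, 2018.
November 16, 2018 is a Friday and not a legal holiday, so no extension applies.

November 16, 2018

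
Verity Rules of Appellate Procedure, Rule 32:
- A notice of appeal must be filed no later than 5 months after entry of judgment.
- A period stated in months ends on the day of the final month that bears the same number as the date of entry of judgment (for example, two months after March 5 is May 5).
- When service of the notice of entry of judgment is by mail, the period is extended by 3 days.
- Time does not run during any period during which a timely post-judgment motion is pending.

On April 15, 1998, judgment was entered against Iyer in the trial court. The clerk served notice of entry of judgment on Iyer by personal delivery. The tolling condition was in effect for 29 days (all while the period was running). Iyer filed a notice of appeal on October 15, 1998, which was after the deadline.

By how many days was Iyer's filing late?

1 day

5 months after April 15, 1998 is September 15, 1998.
Service was not by mail, so no mail extension applies.
Tolling adds 29 days: September 15, 1998 + 29 days = October 14, 1998.
The deadline is October 14, 1998; from October 14, 1998 to October 15, 1998 is 1 days.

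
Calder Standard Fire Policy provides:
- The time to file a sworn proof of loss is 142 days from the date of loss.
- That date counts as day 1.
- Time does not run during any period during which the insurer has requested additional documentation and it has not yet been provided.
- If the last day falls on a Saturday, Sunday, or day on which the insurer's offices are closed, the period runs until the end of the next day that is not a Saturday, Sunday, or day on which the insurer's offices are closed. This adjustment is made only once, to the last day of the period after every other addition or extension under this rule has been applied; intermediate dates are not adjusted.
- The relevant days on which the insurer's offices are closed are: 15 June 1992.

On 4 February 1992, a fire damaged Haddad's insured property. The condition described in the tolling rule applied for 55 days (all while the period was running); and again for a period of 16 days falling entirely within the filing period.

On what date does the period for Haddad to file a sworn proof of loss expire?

September 3, 1992

Counting 4 February 1992 as day 1, day 142 is June 24, 1992.
Tolling adds 55 days: June 24, 1992 + 55 days = August 18, 1992.
Tolling adds 16 days: August 18, 1992 + 16 days = September 3, 1992.
September 3, 1992 is a Thursday and not a day on which the insurer's offices are closed, so no extension applies.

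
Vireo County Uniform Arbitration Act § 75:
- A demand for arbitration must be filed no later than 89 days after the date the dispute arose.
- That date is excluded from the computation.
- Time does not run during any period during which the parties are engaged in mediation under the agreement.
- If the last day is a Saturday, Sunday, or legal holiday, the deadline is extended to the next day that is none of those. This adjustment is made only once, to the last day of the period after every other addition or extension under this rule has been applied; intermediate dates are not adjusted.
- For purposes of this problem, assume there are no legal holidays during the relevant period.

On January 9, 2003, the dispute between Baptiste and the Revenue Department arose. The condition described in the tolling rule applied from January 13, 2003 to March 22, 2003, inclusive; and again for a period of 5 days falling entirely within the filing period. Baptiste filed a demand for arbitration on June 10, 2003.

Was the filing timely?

Yes

89 days after January 9, 2003 is April 8, 2003.
From January 13, 2003 through March 22, 2003 inclusive is 69 days; tolling adds 69 days: April 8, 2003 + 69 days = June 16, 2003.
Tolling adds 5 days: June 16, 2003 + 5 days = June 21, 2003.
June 21, 2003 is Saturday; June 22, 2003 is Sunday. The next qualifying day is June 23, 2003.
The deadline is June 23, 2003; the filing on June 10, 2003 is on or before that date.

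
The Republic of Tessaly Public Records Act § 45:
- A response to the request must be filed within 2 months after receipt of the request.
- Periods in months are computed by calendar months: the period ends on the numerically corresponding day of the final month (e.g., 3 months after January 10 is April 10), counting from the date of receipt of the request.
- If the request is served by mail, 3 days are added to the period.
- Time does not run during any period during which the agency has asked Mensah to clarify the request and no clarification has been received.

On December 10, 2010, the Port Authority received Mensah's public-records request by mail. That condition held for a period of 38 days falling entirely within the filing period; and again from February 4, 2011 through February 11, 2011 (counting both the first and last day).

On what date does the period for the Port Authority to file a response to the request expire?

2 months after December 10, 2010 is February 10, 2011.
Service was by mail, adding 3 days: February 10, 2011 + 3 days = February 13, 2011.
Tolling adds 38 days: February 13, 2011 + 38 days = March 23, 2011.
From February 4, 2011 through February 11, 2011 inclusive is 8 days; tolling adds 8 days: March 23, 2011 + 8 days = March 31, 2011.

March 31, 2011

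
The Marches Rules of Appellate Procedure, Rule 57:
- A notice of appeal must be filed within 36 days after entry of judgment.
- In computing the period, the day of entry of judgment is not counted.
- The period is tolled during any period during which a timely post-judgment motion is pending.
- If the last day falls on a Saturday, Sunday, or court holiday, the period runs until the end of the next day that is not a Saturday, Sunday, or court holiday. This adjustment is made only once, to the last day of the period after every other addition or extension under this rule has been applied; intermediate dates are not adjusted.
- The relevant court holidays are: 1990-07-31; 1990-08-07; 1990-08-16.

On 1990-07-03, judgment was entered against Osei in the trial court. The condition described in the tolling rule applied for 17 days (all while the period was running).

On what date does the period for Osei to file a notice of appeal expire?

August 27, 1990

36 days after 1990-07-03 is August 8, 1990.
Tolling adds 17 days: August 8, 1990 + 17 days = August 25, 1990.
August 25, 1990 is Saturday; August 26, 1990 is Sunday. The next qualifying day is August 27, 1990.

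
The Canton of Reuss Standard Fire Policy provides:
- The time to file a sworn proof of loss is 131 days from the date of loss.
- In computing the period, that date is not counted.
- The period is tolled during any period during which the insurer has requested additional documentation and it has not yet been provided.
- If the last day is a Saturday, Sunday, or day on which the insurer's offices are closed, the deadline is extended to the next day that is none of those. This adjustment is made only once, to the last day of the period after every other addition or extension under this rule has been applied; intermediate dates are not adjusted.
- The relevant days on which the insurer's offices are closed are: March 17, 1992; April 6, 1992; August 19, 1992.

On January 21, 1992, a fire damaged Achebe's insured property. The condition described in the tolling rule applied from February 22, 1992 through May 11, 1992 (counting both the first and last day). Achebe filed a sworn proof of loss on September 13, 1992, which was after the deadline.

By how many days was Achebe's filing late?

131 days after January 21, 1992 is May 31, 1992.
From February 22, 1992 through May 11, 1992 inclusive is 80 days; tolling adds 80 days: May 31, 1992 + 80 days = August 19, 1992.
August 19, 1992 is a listed holiday. The next qualifying day is August 20, 1992.
The deadline is August 20, 1992; from August 20, 1992 to September 13, 1992 is 24 days.

24 days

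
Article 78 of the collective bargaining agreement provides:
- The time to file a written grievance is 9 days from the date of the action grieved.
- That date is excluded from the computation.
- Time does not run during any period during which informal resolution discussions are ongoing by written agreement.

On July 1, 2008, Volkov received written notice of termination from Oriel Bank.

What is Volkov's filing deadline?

July 10, 2008

9 days after July 1, 2008 is July 10, 2008.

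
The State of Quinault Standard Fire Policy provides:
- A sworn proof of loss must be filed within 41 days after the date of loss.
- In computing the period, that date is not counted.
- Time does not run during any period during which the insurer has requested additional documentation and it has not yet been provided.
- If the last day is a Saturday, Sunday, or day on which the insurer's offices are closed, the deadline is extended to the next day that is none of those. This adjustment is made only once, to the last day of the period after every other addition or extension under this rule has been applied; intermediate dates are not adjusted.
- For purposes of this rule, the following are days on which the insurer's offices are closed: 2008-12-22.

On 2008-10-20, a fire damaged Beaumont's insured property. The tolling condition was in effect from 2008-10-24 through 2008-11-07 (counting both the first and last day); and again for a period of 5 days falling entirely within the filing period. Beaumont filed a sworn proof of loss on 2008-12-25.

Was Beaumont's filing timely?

No

41 days after 2008-10-20 is November 30, 2008.
From October 24, 2008 through November 7, 2008 inclusive is 15 days; tolling adds 15 days: November 30, 2008 + 15 days = December 15, 2008.
Tolling adds 5 days: December 15, 2008 + 5 days = December 20, 2008.
December 20, 2008 is Saturday; December 21, 2008 is Sunday; December 22, 2008 is a listed holiday. The next qualifying day is December 23, 2008.
The deadline is December 23, 2008; the filing on December 25, 2008 is after that date.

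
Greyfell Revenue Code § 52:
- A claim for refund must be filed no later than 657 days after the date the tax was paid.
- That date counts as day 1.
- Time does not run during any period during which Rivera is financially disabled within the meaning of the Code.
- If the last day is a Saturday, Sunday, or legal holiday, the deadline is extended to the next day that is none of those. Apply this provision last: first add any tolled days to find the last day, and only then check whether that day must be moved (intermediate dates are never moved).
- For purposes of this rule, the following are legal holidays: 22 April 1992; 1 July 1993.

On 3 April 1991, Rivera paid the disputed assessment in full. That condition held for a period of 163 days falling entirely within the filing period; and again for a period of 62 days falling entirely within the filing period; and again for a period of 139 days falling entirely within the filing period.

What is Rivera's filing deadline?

January 17, 1994

Counting 3 April 1991 as day 1, day 657 is January 18, 1993.
Tolling adds 163 days: January 18, 1993 + 163 days = June 30, 1993.
Tolling adds 62 days: June 30, 1993 + 62 days = August 31, 1993.
Tolling adds 139 days: August 31, 1993 + 139 days = January 17, 1994.
January 17, 1994 is a Monday and not a legal holiday, so no extension applies.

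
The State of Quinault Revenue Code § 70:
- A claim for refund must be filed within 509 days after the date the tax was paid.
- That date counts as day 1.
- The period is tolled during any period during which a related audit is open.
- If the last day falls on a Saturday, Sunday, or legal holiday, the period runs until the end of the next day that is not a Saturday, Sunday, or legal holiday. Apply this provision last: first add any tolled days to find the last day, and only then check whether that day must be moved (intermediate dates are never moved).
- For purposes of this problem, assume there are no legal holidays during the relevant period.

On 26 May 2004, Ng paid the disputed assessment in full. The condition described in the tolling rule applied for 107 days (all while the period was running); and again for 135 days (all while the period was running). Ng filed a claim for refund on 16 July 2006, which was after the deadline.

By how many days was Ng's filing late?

31 days

Counting 26 May 2004 as day 1, day 509 is October 16, 2005.
Tolling adds 107 days: October 16, 2005 + 107 days = January 31, 2006.
Tolling adds 135 days: January 31, 2006 + 135 days = June 15, 2006.
June 15, 2006 is a Thursday and not a legal holiday, so no extension applies.
The deadline is June 15, 2006; from June 15, 2006 to July 16, 2006 is 31 days.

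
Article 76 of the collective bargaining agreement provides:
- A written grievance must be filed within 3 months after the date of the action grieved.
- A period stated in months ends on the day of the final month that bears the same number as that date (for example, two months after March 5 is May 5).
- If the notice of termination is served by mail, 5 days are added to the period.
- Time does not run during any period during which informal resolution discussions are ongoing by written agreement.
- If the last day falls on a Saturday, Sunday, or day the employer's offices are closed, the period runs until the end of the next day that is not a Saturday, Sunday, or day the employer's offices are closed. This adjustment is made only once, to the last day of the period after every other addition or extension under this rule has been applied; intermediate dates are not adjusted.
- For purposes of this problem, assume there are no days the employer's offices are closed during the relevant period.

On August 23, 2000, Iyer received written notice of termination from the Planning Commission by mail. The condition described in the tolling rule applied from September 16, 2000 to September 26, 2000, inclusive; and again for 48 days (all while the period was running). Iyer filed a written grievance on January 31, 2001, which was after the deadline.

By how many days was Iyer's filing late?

5 days

3 months after August 23, 2000 is November 23, 2000.
Service was by mail, adding 5 days: November 23, 2000 + 5 days = November 28, 2000.
From September 16, 2000 through September 26, 2000 inclusive is 11 days; tolling adds 11 days: November 28, 2000 + 11 days = December 9, 2000.
Tolling adds 48 days: December 9, 2000 + 48 days = January 26, 2001.
January 26, 2001 is a Friday and not a day the employer's offices are closed, so no extension applies.
The deadline is January 26, 2001; from January 26, 2001 to January 31, 2001 is 5 days.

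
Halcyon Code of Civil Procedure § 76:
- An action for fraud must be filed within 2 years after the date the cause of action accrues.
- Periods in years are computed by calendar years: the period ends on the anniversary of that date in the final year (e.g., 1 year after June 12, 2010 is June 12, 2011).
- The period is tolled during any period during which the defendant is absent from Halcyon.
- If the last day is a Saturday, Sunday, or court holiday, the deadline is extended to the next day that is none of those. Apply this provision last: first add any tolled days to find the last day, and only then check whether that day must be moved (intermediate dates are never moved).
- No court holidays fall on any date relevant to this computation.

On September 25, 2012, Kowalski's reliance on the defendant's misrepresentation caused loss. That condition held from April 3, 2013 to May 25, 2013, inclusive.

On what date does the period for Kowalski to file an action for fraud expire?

2 years after September 25, 2012 is September 25, 2014.
From April 3, 2013 through May 25, 2013 inclusive is 53 days; tolling adds 53 days: September 25, 2014 + 53 days = November 17, 2014.
November 17, 2014 is a Monday and not a court holiday, so no extension applies.

November 17, 2014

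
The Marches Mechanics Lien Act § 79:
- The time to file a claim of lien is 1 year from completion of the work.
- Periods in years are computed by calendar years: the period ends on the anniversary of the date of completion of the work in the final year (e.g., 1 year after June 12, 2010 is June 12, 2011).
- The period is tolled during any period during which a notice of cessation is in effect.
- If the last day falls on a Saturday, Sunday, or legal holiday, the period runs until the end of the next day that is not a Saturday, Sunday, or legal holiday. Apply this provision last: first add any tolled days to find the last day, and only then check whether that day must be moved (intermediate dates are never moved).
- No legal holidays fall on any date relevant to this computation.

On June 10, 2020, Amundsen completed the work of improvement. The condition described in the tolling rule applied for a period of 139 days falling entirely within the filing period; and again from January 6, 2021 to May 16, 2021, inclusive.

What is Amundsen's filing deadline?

1 year after June 10, 2020 is June 10, 2021.
Tolling adds 139 days: June 10, 2021 + 139 days = October 27, 2021.
From January 6, 2021 through May 16, 2021 inclusive is 131 days; tolling adds 131 days: October 27, 2021 + 131 days = March 7, 2022.
March 7, 2022 is a Monday and not a legal holiday, so no extension applies.

March 7, 2022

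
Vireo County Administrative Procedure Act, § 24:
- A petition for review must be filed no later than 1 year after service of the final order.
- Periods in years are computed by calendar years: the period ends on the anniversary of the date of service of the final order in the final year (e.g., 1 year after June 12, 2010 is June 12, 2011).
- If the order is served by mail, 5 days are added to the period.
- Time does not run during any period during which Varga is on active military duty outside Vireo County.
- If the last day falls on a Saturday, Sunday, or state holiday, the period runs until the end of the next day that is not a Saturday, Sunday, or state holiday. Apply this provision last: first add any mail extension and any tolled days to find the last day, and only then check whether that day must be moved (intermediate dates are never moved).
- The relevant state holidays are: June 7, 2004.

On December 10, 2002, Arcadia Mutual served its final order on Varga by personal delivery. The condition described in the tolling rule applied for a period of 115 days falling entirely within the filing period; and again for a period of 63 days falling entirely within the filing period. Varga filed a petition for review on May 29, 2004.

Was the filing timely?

Yes

1 year after December 10, 2002 is December 10, 2003.
Service was not by mail, so no mail extension applies.
Tolling adds 115 days: December 10, 2003 + 115 days = April 3, 2004.
Tolling adds 63 days: April 3, 2004 + 63 days = June 5, 2004.
June 5, 2004 is Saturday; June 6, 2004 is Sunday; June 7, 2004 is a listed holiday. The next qualifying day is June 8, 2004.
The deadline is June 8, 2004; the filing on May 29, 2004 is on or before that date.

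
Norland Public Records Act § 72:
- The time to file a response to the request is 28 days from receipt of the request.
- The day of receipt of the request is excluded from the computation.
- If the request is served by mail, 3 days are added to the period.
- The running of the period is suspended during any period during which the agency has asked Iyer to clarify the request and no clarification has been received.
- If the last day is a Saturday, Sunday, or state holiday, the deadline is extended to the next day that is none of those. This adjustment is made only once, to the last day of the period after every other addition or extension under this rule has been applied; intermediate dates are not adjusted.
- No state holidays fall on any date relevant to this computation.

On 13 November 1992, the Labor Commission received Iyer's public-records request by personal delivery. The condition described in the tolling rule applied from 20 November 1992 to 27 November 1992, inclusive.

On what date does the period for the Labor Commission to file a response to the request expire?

28 days after 13 November 1992 is December 11, 1992.
Service was not by mail, so no mail extension applies.
From November 20, 1992 through November 27, 1992 inclusive is 8 days; tolling adds 8 days: December 11, 1992 + 8 days = December 19, 1992.
December 19, 1992 is Saturday; December 20, 1992 is Sunday. The next qualifying day is December 21, 1992.

December 21, 1992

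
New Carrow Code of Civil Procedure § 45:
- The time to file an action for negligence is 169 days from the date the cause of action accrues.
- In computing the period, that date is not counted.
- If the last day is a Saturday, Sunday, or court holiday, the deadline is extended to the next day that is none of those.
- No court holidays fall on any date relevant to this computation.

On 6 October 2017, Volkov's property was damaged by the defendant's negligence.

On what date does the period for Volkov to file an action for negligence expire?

169 days after 6 October 2017 is March 24, 2018.
March 24, 2018 is Saturday; March 25, 2018 is Sunday. The next qualifying day is March 26, 2018.

March 26, 2018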